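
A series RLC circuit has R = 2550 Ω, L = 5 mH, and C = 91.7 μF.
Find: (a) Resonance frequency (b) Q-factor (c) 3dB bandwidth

Step 1 — Resonance: ω₀ = 1/√(LC) = 1/√(0.005·9.17e-05) = 1477 rad/s.
Step 2 — f₀ = ω₀/(2π) = 235 Hz.
Step 3 — Series Q: Q = ω₀L/R = 1477·0.005/2550 = 0.002896.
Step 4 — Bandwidth: Δω = ω₀/Q = 5.1e+05 rad/s; BW = Δω/(2π) = 8.117e+04 Hz.

(a) f₀ = 235 Hz  (b) Q = 0.002896  (c) BW = 8.117e+04 Hz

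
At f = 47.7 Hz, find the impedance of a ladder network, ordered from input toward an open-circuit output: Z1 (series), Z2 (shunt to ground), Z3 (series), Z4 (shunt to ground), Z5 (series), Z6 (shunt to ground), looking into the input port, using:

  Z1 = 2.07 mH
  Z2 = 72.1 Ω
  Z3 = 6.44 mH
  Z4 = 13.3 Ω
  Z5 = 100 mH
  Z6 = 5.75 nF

Step 1 — Angular frequency: ω = 2π·f = 2π·47.7 = 299.7 rad/s.
Step 2 — Component impedances:
  Z1: Z = jωL = j·299.7·0.00207 = 0 + j0.6204 Ω
  Z2: Z = R = 72.1 Ω
  Z3: Z = jωL = j·299.7·0.00644 = 0 + j1.93 Ω
  Z4: Z = R = 13.3 Ω
  Z5: Z = jωL = j·299.7·0.1 = 0 + j29.97 Ω
  Z6: Z = 1/(jωC) = -j/(ω·C) = 0 - j5.803e+05 Ω
Step 3 — Ladder network (open output): work backward from the far end, alternating series and parallel combinations. Z_in = 11.26 + j1.995 Ω = 11.44∠10.0° Ω.

Z = 11.26 + j1.995 Ω = 11.44∠10.0° Ω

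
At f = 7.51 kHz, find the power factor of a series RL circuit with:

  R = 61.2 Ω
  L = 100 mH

Step 1 — Angular frequency: ω = 2π·f = 2π·7510 = 4.719e+04 rad/s.
Step 2 — Component impedances:
  R: Z = R = 61.2 Ω
  L: Z = jωL = j·4.719e+04·0.1 = 0 + j4719 Ω
Step 3 — Series combination: Z_total = R + L = 61.2 + j4719 Ω = 4719∠89.3° Ω.
Step 4 — Power factor: PF = cos(φ) = Re(Z)/|Z| = 61.2/4719 = 0.01297.
Step 5 — Type: Im(Z) = 4719 ⇒ lagging (phase φ = 89.3°).

PF = 0.01297 (lagging, φ = 89.3°)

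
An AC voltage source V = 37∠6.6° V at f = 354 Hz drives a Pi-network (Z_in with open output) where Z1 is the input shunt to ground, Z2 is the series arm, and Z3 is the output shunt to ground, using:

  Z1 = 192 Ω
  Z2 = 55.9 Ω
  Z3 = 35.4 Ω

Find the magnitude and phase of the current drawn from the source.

Step 1 — Angular frequency: ω = 2π·f = 2π·354 = 2224 rad/s.
Step 2 — Component impedances:
  Z1: Z = R = 192 Ω
  Z2: Z = R = 55.9 Ω
  Z3: Z = R = 35.4 Ω
Step 3 — With open output, the series arm Z2 and the output shunt Z3 appear in series to ground: Z2 + Z3 = 91.3 Ω.
Step 4 — Parallel with input shunt Z1: Z_in = Z1 || (Z2 + Z3) = 61.88 Ω = 61.88∠0.0° Ω.
Step 5 — Source phasor: V = 37∠6.6° V = 36.75 + j4.253 V.
Step 6 — Ohm's law: I = V / Z_total = (36.75 + j4.253) / (61.88) = 0.594 + j0.06873 A.
Step 7 — Convert to polar: |I| = 0.598 A, ∠I = 6.6°.

I = 0.598∠6.6° A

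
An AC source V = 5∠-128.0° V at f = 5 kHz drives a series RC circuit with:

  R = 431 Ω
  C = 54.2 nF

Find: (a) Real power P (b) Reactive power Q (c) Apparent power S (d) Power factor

Step 1 — Angular frequency: ω = 2π·f = 2π·5000 = 3.142e+04 rad/s.
Step 2 — Component impedances:
  R: Z = R = 431 Ω
  C: Z = 1/(jωC) = -j/(ω·C) = 0 - j587.3 Ω
Step 3 — Series combination: Z_total = R + C = 431 - j587.3 Ω = 728.5∠-53.7° Ω.
Step 4 — Source phasor: V = 5∠-128.0° V = -3.078 - j3.94 V.
Step 5 — Current: I = V / Z = 0.00186 - j0.006607 A = 0.006864∠-74.3° A.
Step 6 — Complex power: S = V·I* = 0.0203 - j0.02767 VA.
Step 7 — Real power: P = Re(S) = 0.0203 W.
Step 8 — Reactive power: Q = Im(S) = -0.02767 VAR.
Step 9 — Apparent power: |S| = 0.03432 VA.
Step 10 — Power factor: PF = P/|S| = 0.5917 (leading).

(a) P = 0.0203 W  (b) Q = -0.02767 VAR  (c) S = 0.03432 VA  (d) PF = 0.5917 (leading)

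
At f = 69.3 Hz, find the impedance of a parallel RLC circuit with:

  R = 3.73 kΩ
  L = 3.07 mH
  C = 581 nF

Step 1 — Angular frequency: ω = 2π·f = 2π·69.3 = 435.4 rad/s.
Step 2 — Component impedances:
  R: Z = R = 3730 Ω
  L: Z = jωL = j·435.4·0.00307 = 0 + j1.337 Ω
  C: Z = 1/(jωC) = -j/(ω·C) = 0 - j3953 Ω
Step 3 — Parallel combination: 1/Z_total = 1/R + 1/L + 1/C; Z_total = 0.0004794 + j1.337 Ω = 1.337∠90.0° Ω.

Z = 0.0004794 + j1.337 Ω = 1.337∠90.0° Ω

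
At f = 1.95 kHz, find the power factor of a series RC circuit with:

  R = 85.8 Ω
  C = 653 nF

Step 1 — Angular frequency: ω = 2π·f = 2π·1950 = 1.225e+04 rad/s.
Step 2 — Component impedances:
  R: Z = R = 85.8 Ω
  C: Z = 1/(jωC) = -j/(ω·C) = 0 - j125 Ω
Step 3 — Series combination: Z_total = R + C = 85.8 - j125 Ω = 151.6∠-55.5° Ω.
Step 4 — Power factor: PF = cos(φ) = Re(Z)/|Z| = 85.8/151.605 = 0.5659.
Step 5 — Type: Im(Z) = -125 ⇒ leading (phase φ = -55.5°).

PF = 0.5659 (leading, φ = -55.5°)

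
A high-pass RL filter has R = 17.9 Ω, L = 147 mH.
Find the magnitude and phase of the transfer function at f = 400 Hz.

Step 1 — Angular frequency: ω = 2π·400 = 2513 rad/s.
Step 2 — Transfer function: H(jω) = jωL/(R + jωL).
Step 3 — Numerator jωL = j·369.5; denominator R + jωL = 17.9 + j369.5.
Step 4 — H = 0.9977 + j0.04834.
Step 5 — Magnitude: |H| = 0.9988 (-0.0 dB); phase: φ = 2.8°.

|H| = 0.9988 (-0.0 dB), φ = 2.8°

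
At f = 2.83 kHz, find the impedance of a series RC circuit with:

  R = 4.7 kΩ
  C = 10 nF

Step 1 — Angular frequency: ω = 2π·f = 2π·2830 = 1.778e+04 rad/s.
Step 2 — Component impedances:
  R: Z = R = 4700 Ω
  C: Z = 1/(jωC) = -j/(ω·C) = 0 - j5624 Ω
Step 3 — Series combination: Z_total = R + C = 4700 - j5624 Ω = 7329∠-50.1° Ω.

Z = 4700 - j5624 Ω = 7329∠-50.1° Ω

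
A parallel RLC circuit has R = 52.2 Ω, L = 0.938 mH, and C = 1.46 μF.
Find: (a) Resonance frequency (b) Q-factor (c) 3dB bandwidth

Step 1 — Resonance: ω₀ = 1/√(LC) = 1/√(0.000938·1.46e-06) = 2.702e+04 rad/s.
Step 2 — f₀ = ω₀/(2π) = 4301 Hz.
Step 3 — Parallel Q: Q = R/(ω₀L) = 52.2/(2.702e+04·0.000938) = 2.059.
Step 4 — Bandwidth: Δω = ω₀/Q = 1.312e+04 rad/s; BW = Δω/(2π) = 2088 Hz.

(a) f₀ = 4301 Hz  (b) Q = 2.059  (c) BW = 2088 Hz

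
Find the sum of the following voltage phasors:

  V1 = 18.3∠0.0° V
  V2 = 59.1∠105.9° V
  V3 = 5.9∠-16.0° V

Step 1 — Convert each phasor to rectangular form:
  V1 = 18.3·(cos(0.0°) + j·sin(0.0°)) = 18.3 V
  V2 = 59.1·(cos(105.9°) + j·sin(105.9°)) = -16.19 + j56.84 V
  V3 = 5.9·(cos(-16.0°) + j·sin(-16.0°)) = 5.671 - j1.626 V
Step 2 — Sum components: V_total = 7.78 + j55.21 V.
Step 3 — Convert to polar: |V_total| = 55.76 V, ∠V_total = 82.0°.

V_total = 55.76∠82.0° V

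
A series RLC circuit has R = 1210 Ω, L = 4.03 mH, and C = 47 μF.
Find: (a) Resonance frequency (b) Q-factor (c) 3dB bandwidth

Step 1 — Resonance condition Im(Z)=0 gives ω₀ = 1/√(LC).
Step 2 — ω₀ = 1/√(0.00403·4.7e-05) = 2298 rad/s.
Step 3 — f₀ = ω₀/(2π) = 365.7 Hz.
Step 4 — Series Q: Q = ω₀L/R = 2298·0.00403/1210 = 0.007653.
Step 5 — 3dB bandwidth: Δω = ω₀/Q = 3.002e+05 rad/s; BW = Δω/(2π) = 4.779e+04 Hz.

(a) f₀ = 365.7 Hz  (b) Q = 0.007653  (c) BW = 4.779e+04 Hz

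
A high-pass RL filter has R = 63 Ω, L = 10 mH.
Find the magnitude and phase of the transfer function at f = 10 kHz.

Step 1 — Angular frequency: ω = 2π·1e+04 = 6.283e+04 rad/s.
Step 2 — Transfer function: H(jω) = jωL/(R + jωL).
Step 3 — Numerator jωL = j·628.3; denominator R + jωL = 63 + j628.3.
Step 4 — H = 0.99 + j0.09927.
Step 5 — Magnitude: |H| = 0.995 (-0.0 dB); phase: φ = 5.7°.

|H| = 0.995 (-0.0 dB), φ = 5.7°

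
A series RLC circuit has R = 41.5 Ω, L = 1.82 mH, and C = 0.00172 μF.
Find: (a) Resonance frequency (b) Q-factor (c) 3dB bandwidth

Step 1 — Resonance condition Im(Z)=0 gives ω₀ = 1/√(LC).
Step 2 — ω₀ = 1/√(0.00182·1.72e-09) = 5.652e+05 rad/s.
Step 3 — f₀ = ω₀/(2π) = 8.995e+04 Hz.
Step 4 — Series Q: Q = ω₀L/R = 5.652e+05·0.00182/41.5 = 24.79.
Step 5 — 3dB bandwidth: Δω = ω₀/Q = 2.28e+04 rad/s; BW = Δω/(2π) = 3629 Hz.

(a) f₀ = 8.995e+04 Hz  (b) Q = 24.79  (c) BW = 3629 Hz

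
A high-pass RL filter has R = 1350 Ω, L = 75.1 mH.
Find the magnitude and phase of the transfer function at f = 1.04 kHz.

Step 1 — Angular frequency: ω = 2π·1040 = 6535 rad/s.
Step 2 — Transfer function: H(jω) = jωL/(R + jωL).
Step 3 — Numerator jωL = j·490.7; denominator R + jωL = 1350 + j490.7.
Step 4 — H = 0.1167 + j0.3211.
Step 5 — Magnitude: |H| = 0.3416 (-9.3 dB); phase: φ = 70.0°.

|H| = 0.3416 (-9.3 dB), φ = 70.0°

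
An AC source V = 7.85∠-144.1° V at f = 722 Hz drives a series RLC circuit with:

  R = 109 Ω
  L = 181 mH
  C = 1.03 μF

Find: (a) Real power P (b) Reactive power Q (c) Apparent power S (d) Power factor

Step 1 — Angular frequency: ω = 2π·f = 2π·722 = 4536 rad/s.
Step 2 — Component impedances:
  R: Z = R = 109 Ω
  L: Z = jωL = j·4536·0.181 = 0 + j821.1 Ω
  C: Z = 1/(jωC) = -j/(ω·C) = 0 - j214 Ω
Step 3 — Series combination: Z_total = R + L + C = 109 + j607.1 Ω = 616.8∠79.8° Ω.
Step 4 — Source phasor: V = 7.85∠-144.1° V = -6.359 - j4.603 V.
Step 5 — Current: I = V / Z = -0.009167 + j0.008828 A = 0.01273∠136.1° A.
Step 6 — Complex power: S = V·I* = 0.01766 + j0.09834 VA.
Step 7 — Real power: P = Re(S) = 0.01766 W.
Step 8 — Reactive power: Q = Im(S) = 0.09834 VAR.
Step 9 — Apparent power: |S| = 0.09991 VA.
Step 10 — Power factor: PF = P/|S| = 0.1767 (lagging).

(a) P = 0.01766 W  (b) Q = 0.09834 VAR  (c) S = 0.09991 VA  (d) PF = 0.1767 (lagging)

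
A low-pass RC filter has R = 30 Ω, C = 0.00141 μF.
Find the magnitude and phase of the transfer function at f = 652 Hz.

Step 1 — Angular frequency: ω = 2π·652 = 4097 rad/s.
Step 2 — Transfer function: H(jω) = 1/(1 + jωRC).
Step 3 — Denominator: 1 + jωRC = 1 + j·4097·30·1.41e-09 = 1 + j0.0001733.
Step 4 — H = 1 - j0.0001733.
Step 5 — Magnitude: |H| = 1 (-0.0 dB); phase: φ = -0.0°.

|H| = 1 (-0.0 dB), φ = -0.0°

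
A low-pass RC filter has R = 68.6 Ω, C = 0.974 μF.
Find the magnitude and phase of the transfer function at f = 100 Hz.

Step 1 — Angular frequency: ω = 2π·100 = 628.3 rad/s.
Step 2 — Transfer function: H(jω) = 1/(1 + jωRC).
Step 3 — Denominator: 1 + jωRC = 1 + j·628.3·68.6·9.74e-07 = 1 + j0.04198.
Step 4 — H = 0.9982 - j0.04191.
Step 5 — Magnitude: |H| = 0.9991 (-0.0 dB); phase: φ = -2.4°.

|H| = 0.9991 (-0.0 dB), φ = -2.4°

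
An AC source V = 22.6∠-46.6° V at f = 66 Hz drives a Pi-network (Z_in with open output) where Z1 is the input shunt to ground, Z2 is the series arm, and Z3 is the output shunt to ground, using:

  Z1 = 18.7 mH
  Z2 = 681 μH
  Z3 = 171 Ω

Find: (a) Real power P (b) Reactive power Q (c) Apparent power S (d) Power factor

Step 1 — Angular frequency: ω = 2π·f = 2π·66 = 414.7 rad/s.
Step 2 — Component impedances:
  Z1: Z = jωL = j·414.7·0.0187 = 0 + j7.755 Ω
  Z2: Z = jωL = j·414.7·0.000681 = 0 + j0.2824 Ω
  Z3: Z = R = 171 Ω
Step 3 — With open output, the series arm Z2 and the output shunt Z3 appear in series to ground: Z2 + Z3 = 171 + j0.2824 Ω.
Step 4 — Parallel with input shunt Z1: Z_in = Z1 || (Z2 + Z3) = 0.3509 + j7.738 Ω = 7.746∠87.4° Ω.
Step 5 — Source phasor: V = 22.6∠-46.6° V = 15.53 - j16.42 V.
Step 6 — Current: I = V / Z = -2.027 - j2.099 A = 2.918∠-134.0° A.
Step 7 — Complex power: S = V·I* = 2.987 + j65.87 VA.
Step 8 — Real power: P = Re(S) = 2.987 W.
Step 9 — Reactive power: Q = Im(S) = 65.87 VAR.
Step 10 — Apparent power: |S| = 65.94 VA.
Step 11 — Power factor: PF = P/|S| = 0.0453 (lagging).

(a) P = 2.987 W  (b) Q = 65.87 VAR  (c) S = 65.94 VA  (d) PF = 0.0453 (lagging)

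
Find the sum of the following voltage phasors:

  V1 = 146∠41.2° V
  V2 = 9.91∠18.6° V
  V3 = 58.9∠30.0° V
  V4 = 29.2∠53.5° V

Step 1 — Convert each phasor to rectangular form:
  V1 = 146·(cos(41.2°) + j·sin(41.2°)) = 109.9 + j96.17 V
  V2 = 9.91·(cos(18.6°) + j·sin(18.6°)) = 9.392 + j3.161 V
  V3 = 58.9·(cos(30.0°) + j·sin(30.0°)) = 51.01 + j29.45 V
  V4 = 29.2·(cos(53.5°) + j·sin(53.5°)) = 17.37 + j23.47 V
Step 2 — Sum components: V_total = 187.6 + j152.3 V.
Step 3 — Convert to polar: |V_total| = 241.6 V, ∠V_total = 39.1°.

V_total = 241.6∠39.1° V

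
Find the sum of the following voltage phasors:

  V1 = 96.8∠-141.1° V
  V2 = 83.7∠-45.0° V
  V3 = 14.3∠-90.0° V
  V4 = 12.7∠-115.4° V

Step 1 — Convert each phasor to rectangular form:
  V1 = 96.8·(cos(-141.1°) + j·sin(-141.1°)) = -75.33 - j60.79 V
  V2 = 83.7·(cos(-45.0°) + j·sin(-45.0°)) = 59.18 - j59.18 V
  V3 = 14.3·(cos(-90.0°) + j·sin(-90.0°)) = 0 - j14.3 V
  V4 = 12.7·(cos(-115.4°) + j·sin(-115.4°)) = -5.447 - j11.47 V
Step 2 — Sum components: V_total = -21.6 - j145.7 V.
Step 3 — Convert to polar: |V_total| = 147.3 V, ∠V_total = -98.4°.

V_total = 147.3∠-98.4° V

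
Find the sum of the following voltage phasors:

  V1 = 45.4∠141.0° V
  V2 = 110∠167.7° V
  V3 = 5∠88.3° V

Step 1 — Convert each phasor to rectangular form:
  V1 = 45.4·(cos(141.0°) + j·sin(141.0°)) = -35.28 + j28.57 V
  V2 = 110·(cos(167.7°) + j·sin(167.7°)) = -107.5 + j23.43 V
  V3 = 5·(cos(88.3°) + j·sin(88.3°)) = 0.1483 + j4.998 V
Step 2 — Sum components: V_total = -142.6 + j57 V.
Step 3 — Convert to polar: |V_total| = 153.6 V, ∠V_total = 158.2°.

V_total = 153.6∠158.2° V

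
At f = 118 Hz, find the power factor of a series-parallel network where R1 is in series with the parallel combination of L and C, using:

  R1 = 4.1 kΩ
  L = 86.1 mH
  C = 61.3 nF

Step 1 — Angular frequency: ω = 2π·f = 2π·118 = 741.4 rad/s.
Step 2 — Component impedances:
  R1: Z = R = 4100 Ω
  L: Z = jωL = j·741.4·0.0861 = 0 + j63.84 Ω
  C: Z = 1/(jωC) = -j/(ω·C) = 0 - j2.2e+04 Ω
Step 3 — Parallel branch: L || C = 1/(1/L + 1/C) = 0 + j64.02 Ω.
Step 4 — Series with R1: Z_total = R1 + (L || C) = 4100 + j64.02 Ω = 4100∠0.9° Ω.
Step 5 — Power factor: PF = cos(φ) = Re(Z)/|Z| = 4100/4100.5 = 0.9999.
Step 6 — Type: Im(Z) = 64.02 ⇒ lagging (phase φ = 0.9°).

PF = 0.9999 (lagging, φ = 0.9°)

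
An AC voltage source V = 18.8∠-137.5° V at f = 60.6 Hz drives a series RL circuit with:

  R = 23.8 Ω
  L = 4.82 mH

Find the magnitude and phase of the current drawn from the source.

Step 1 — Angular frequency: ω = 2π·f = 2π·60.6 = 380.8 rad/s.
Step 2 — Component impedances:
  R: Z = R = 23.8 Ω
  L: Z = jωL = j·380.8·0.00482 = 0 + j1.835 Ω
Step 3 — Series combination: Z_total = R + L = 23.8 + j1.835 Ω = 23.87∠4.4° Ω.
Step 4 — Source phasor: V = 18.8∠-137.5° V = -13.86 - j12.7 V.
Step 5 — Ohm's law: I = V / Z_total = (-13.86 - j12.7) / (23.8 + j1.835) = -0.6199 - j0.4859 A.
Step 6 — Convert to polar: |I| = 0.7876 A, ∠I = -141.9°.

I = 0.7876∠-141.9° A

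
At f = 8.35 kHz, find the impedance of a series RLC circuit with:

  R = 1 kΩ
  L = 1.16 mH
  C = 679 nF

Step 1 — Angular frequency: ω = 2π·f = 2π·8350 = 5.246e+04 rad/s.
Step 2 — Component impedances:
  R: Z = R = 1000 Ω
  L: Z = jωL = j·5.246e+04·0.00116 = 0 + j60.86 Ω
  C: Z = 1/(jωC) = -j/(ω·C) = 0 - j28.07 Ω
Step 3 — Series combination: Z_total = R + L + C = 1000 + j32.79 Ω = 1001∠1.9° Ω.

Z = 1000 + j32.79 Ω = 1001∠1.9° Ω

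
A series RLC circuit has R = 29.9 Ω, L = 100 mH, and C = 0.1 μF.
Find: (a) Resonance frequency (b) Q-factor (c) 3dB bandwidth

Step 1 — Resonance: ω₀ = 1/√(LC) = 1/√(0.1·1e-07) = 1e+04 rad/s.
Step 2 — f₀ = ω₀/(2π) = 1592 Hz.
Step 3 — Series Q: Q = ω₀L/R = 1e+04·0.1/29.9 = 33.44.
Step 4 — Bandwidth: Δω = ω₀/Q = 299 rad/s; BW = Δω/(2π) = 47.59 Hz.

(a) f₀ = 1592 Hz  (b) Q = 33.44  (c) BW = 47.59 Hz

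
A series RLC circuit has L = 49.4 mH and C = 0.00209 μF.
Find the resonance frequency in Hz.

Step 1 — Resonance condition Im(Z)=0 gives ω₀ = 1/√(LC).
Step 2 — ω₀ = 1/√(0.0494·2.09e-09) = 9.842e+04 rad/s.
Step 3 — f₀ = ω₀/(2π) = 1.566e+04 Hz.

f₀ = 1.566e+04 Hz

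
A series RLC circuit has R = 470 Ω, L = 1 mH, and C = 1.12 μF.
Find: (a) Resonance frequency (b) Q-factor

Step 1 — Resonance condition Im(Z)=0 gives ω₀ = 1/√(LC).
Step 2 — ω₀ = 1/√(0.001·1.12e-06) = 2.988e+04 rad/s.
Step 3 — f₀ = ω₀/(2π) = 4756 Hz.
Step 4 — Series Q: Q = ω₀L/R = 2.988e+04·0.001/470 = 0.06358.

(a) f₀ = 4756 Hz  (b) Q = 0.06358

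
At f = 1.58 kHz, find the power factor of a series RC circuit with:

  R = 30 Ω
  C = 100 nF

Step 1 — Angular frequency: ω = 2π·f = 2π·1580 = 9927 rad/s.
Step 2 — Component impedances:
  R: Z = R = 30 Ω
  C: Z = 1/(jωC) = -j/(ω·C) = 0 - j1007 Ω
Step 3 — Series combination: Z_total = R + C = 30 - j1007 Ω = 1008∠-88.3° Ω.
Step 4 — Power factor: PF = cos(φ) = Re(Z)/|Z| = 30/1007.8 = 0.02977.
Step 5 — Type: Im(Z) = -1007 ⇒ leading (phase φ = -88.3°).

PF = 0.02977 (leading, φ = -88.3°)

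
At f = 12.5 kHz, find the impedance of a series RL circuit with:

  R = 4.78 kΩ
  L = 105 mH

Step 1 — Angular frequency: ω = 2π·f = 2π·1.25e+04 = 7.854e+04 rad/s.
Step 2 — Component impedances:
  R: Z = R = 4780 Ω
  L: Z = jωL = j·7.854e+04·0.105 = 0 + j8247 Ω
Step 3 — Series combination: Z_total = R + L = 4780 + j8247 Ω = 9532∠59.9° Ω.

Z = 4780 + j8247 Ω = 9532∠59.9° Ω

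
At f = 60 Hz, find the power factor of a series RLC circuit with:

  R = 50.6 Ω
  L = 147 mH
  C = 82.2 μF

Step 1 — Angular frequency: ω = 2π·f = 2π·60 = 377 rad/s.
Step 2 — Component impedances:
  R: Z = R = 50.6 Ω
  L: Z = jωL = j·377·0.147 = 0 + j55.42 Ω
  C: Z = 1/(jωC) = -j/(ω·C) = 0 - j32.27 Ω
Step 3 — Series combination: Z_total = R + L + C = 50.6 + j23.15 Ω = 55.64∠24.6° Ω.
Step 4 — Power factor: PF = cos(φ) = Re(Z)/|Z| = 50.6/55.64 = 0.9094.
Step 5 — Type: Im(Z) = 23.15 ⇒ lagging (phase φ = 24.6°).

PF = 0.9094 (lagging, φ = 24.6°)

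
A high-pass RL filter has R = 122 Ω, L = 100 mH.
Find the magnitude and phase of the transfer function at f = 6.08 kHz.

Step 1 — Angular frequency: ω = 2π·6080 = 3.82e+04 rad/s.
Step 2 — Transfer function: H(jω) = jωL/(R + jωL).
Step 3 — Numerator jωL = j·3820; denominator R + jωL = 122 + j3820.
Step 4 — H = 0.999 + j0.0319.
Step 5 — Magnitude: |H| = 0.9995 (-0.0 dB); phase: φ = 1.8°.

|H| = 0.9995 (-0.0 dB), φ = 1.8°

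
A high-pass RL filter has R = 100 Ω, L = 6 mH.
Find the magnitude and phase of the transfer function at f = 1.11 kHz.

Step 1 — Angular frequency: ω = 2π·1110 = 6974 rad/s.
Step 2 — Transfer function: H(jω) = jωL/(R + jωL).
Step 3 — Numerator jωL = j·41.85; denominator R + jωL = 100 + j41.85.
Step 4 — H = 0.149 + j0.3561.
Step 5 — Magnitude: |H| = 0.386 (-8.3 dB); phase: φ = 67.3°.

|H| = 0.386 (-8.3 dB), φ = 67.3°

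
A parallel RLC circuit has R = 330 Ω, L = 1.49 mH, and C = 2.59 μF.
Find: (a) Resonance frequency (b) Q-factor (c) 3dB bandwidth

Step 1 — Resonance: ω₀ = 1/√(LC) = 1/√(0.00149·2.59e-06) = 1.61e+04 rad/s.
Step 2 — f₀ = ω₀/(2π) = 2562 Hz.
Step 3 — Parallel Q: Q = R/(ω₀L) = 330/(1.61e+04·0.00149) = 13.76.
Step 4 — Bandwidth: Δω = ω₀/Q = 1170 rad/s; BW = Δω/(2π) = 186.2 Hz.

(a) f₀ = 2562 Hz  (b) Q = 13.76  (c) BW = 186.2 Hz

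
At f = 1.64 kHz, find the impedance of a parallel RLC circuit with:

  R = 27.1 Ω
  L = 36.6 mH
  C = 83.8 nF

Step 1 — Angular frequency: ω = 2π·f = 2π·1640 = 1.03e+04 rad/s.
Step 2 — Component impedances:
  R: Z = R = 27.1 Ω
  L: Z = jωL = j·1.03e+04·0.0366 = 0 + j377.1 Ω
  C: Z = 1/(jωC) = -j/(ω·C) = 0 - j1158 Ω
Step 3 — Parallel combination: 1/Z_total = 1/R + 1/L + 1/C; Z_total = 27.04 + j1.31 Ω = 27.07∠2.8° Ω.

Z = 27.04 + j1.31 Ω = 27.07∠2.8° Ω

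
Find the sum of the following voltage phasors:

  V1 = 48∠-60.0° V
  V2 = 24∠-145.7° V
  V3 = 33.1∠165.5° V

Step 1 — Convert each phasor to rectangular form:
  V1 = 48·(cos(-60.0°) + j·sin(-60.0°)) = 24 - j41.57 V
  V2 = 24·(cos(-145.7°) + j·sin(-145.7°)) = -19.83 - j13.52 V
  V3 = 33.1·(cos(165.5°) + j·sin(165.5°)) = -32.05 + j8.288 V
Step 2 — Sum components: V_total = -27.87 - j46.81 V.
Step 3 — Convert to polar: |V_total| = 54.48 V, ∠V_total = -120.8°.

V_total = 54.48∠-120.8° V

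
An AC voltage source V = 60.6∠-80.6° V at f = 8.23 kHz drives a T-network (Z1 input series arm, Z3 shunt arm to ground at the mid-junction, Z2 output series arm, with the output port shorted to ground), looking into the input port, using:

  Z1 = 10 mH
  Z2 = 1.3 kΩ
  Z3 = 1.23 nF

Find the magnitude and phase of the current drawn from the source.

Step 1 — Angular frequency: ω = 2π·f = 2π·8230 = 5.171e+04 rad/s.
Step 2 — Component impedances:
  Z1: Z = jωL = j·5.171e+04·0.01 = 0 + j517.1 Ω
  Z2: Z = R = 1300 Ω
  Z3: Z = 1/(jωC) = -j/(ω·C) = 0 - j1.572e+04 Ω
Step 3 — With the output port shorted to ground, the output series arm Z2 runs from the junction to ground; the shunt arm Z3 also runs from the junction to ground. They appear in parallel: Z3 || Z2 = 1291 - j106.8 Ω.
Step 4 — Series with input arm Z1: Z_in = Z1 + (Z3 || Z2) = 1291 + j410.3 Ω = 1355∠17.6° Ω.
Step 5 — Source phasor: V = 60.6∠-80.6° V = 9.898 - j59.79 V.
Step 6 — Ohm's law: I = V / Z_total = (9.898 - j59.79) / (1291 + j410.3) = -0.006403 - j0.04427 A.
Step 7 — Convert to polar: |I| = 0.04473 A, ∠I = -98.2°.

I = 0.04473∠-98.2° A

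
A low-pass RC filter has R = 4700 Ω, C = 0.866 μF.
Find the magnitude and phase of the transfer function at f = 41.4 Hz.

Step 1 — Angular frequency: ω = 2π·41.4 = 260.1 rad/s.
Step 2 — Transfer function: H(jω) = 1/(1 + jωRC).
Step 3 — Denominator: 1 + jωRC = 1 + j·260.1·4700·8.66e-07 = 1 + j1.059.
Step 4 — H = 0.4715 - j0.4992.
Step 5 — Magnitude: |H| = 0.6866 (-3.3 dB); phase: φ = -46.6°.

|H| = 0.6866 (-3.3 dB), φ = -46.6°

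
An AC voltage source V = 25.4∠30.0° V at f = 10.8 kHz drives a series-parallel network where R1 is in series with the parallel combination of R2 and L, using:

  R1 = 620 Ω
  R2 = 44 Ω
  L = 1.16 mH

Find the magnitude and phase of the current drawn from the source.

Step 1 — Angular frequency: ω = 2π·f = 2π·1.08e+04 = 6.786e+04 rad/s.
Step 2 — Component impedances:
  R1: Z = R = 620 Ω
  R2: Z = R = 44 Ω
  L: Z = jωL = j·6.786e+04·0.00116 = 0 + j78.72 Ω
Step 3 — Parallel branch: R2 || L = 1/(1/R2 + 1/L) = 33.53 + j18.74 Ω.
Step 4 — Series with R1: Z_total = R1 + (R2 || L) = 653.5 + j18.74 Ω = 653.8∠1.6° Ω.
Step 5 — Source phasor: V = 25.4∠30.0° V = 22 + j12.7 V.
Step 6 — Ohm's law: I = V / Z_total = (22 + j12.7) / (653.5 + j18.74) = 0.03419 + j0.01845 A.
Step 7 — Convert to polar: |I| = 0.03885 A, ∠I = 28.4°.

I = 0.03885∠28.4° A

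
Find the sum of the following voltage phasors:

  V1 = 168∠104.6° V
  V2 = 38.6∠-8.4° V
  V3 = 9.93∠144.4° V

Step 1 — Convert each phasor to rectangular form:
  V1 = 168·(cos(104.6°) + j·sin(104.6°)) = -42.35 + j162.6 V
  V2 = 38.6·(cos(-8.4°) + j·sin(-8.4°)) = 38.19 - j5.639 V
  V3 = 9.93·(cos(144.4°) + j·sin(144.4°)) = -8.074 + j5.78 V
Step 2 — Sum components: V_total = -12.24 + j162.7 V.
Step 3 — Convert to polar: |V_total| = 163.2 V, ∠V_total = 94.3°.

V_total = 163.2∠94.3° V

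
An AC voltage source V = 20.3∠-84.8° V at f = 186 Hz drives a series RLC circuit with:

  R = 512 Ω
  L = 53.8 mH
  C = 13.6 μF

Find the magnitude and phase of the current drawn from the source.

Step 1 — Angular frequency: ω = 2π·f = 2π·186 = 1169 rad/s.
Step 2 — Component impedances:
  R: Z = R = 512 Ω
  L: Z = jωL = j·1169·0.0538 = 0 + j62.87 Ω
  C: Z = 1/(jωC) = -j/(ω·C) = 0 - j62.92 Ω
Step 3 — Series combination: Z_total = R + L + C = 512 - j0.04246 Ω = 512∠-0.0° Ω.
Step 4 — Source phasor: V = 20.3∠-84.8° V = 1.84 - j20.22 V.
Step 5 — Ohm's law: I = V / Z_total = (1.84 - j20.22) / (512 - j0.04246) = 0.003597 - j0.03948 A.
Step 6 — Convert to polar: |I| = 0.03965 A, ∠I = -84.8°.

I = 0.03965∠-84.8° A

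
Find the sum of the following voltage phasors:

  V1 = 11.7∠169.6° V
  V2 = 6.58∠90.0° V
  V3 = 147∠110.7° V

Step 1 — Convert each phasor to rectangular form:
  V1 = 11.7·(cos(169.6°) + j·sin(169.6°)) = -11.51 + j2.112 V
  V2 = 6.58·(cos(90.0°) + j·sin(90.0°)) = 0 + j6.58 V
  V3 = 147·(cos(110.7°) + j·sin(110.7°)) = -51.96 + j137.5 V
Step 2 — Sum components: V_total = -63.47 + j146.2 V.
Step 3 — Convert to polar: |V_total| = 159.4 V, ∠V_total = 113.5°.

V_total = 159.4∠113.5° V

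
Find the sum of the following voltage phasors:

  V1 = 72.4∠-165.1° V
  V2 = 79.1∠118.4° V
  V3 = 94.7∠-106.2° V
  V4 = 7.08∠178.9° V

Step 1 — Convert each phasor to rectangular form:
  V1 = 72.4·(cos(-165.1°) + j·sin(-165.1°)) = -69.97 - j18.62 V
  V2 = 79.1·(cos(118.4°) + j·sin(118.4°)) = -37.62 + j69.58 V
  V3 = 94.7·(cos(-106.2°) + j·sin(-106.2°)) = -26.42 - j90.94 V
  V4 = 7.08·(cos(178.9°) + j·sin(178.9°)) = -7.079 + j0.1359 V
Step 2 — Sum components: V_total = -141.1 - j39.84 V.
Step 3 — Convert to polar: |V_total| = 146.6 V, ∠V_total = -164.2°.

V_total = 146.6∠-164.2° V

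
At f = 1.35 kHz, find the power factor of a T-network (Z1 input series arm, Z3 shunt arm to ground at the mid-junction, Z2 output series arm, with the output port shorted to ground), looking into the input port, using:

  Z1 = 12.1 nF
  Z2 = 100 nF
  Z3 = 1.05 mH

Step 1 — Angular frequency: ω = 2π·f = 2π·1350 = 8482 rad/s.
Step 2 — Component impedances:
  Z1: Z = 1/(jωC) = -j/(ω·C) = 0 - j9743 Ω
  Z2: Z = 1/(jωC) = -j/(ω·C) = 0 - j1179 Ω
  Z3: Z = jωL = j·8482·0.00105 = 0 + j8.906 Ω
Step 3 — With the output port shorted to ground, the output series arm Z2 runs from the junction to ground; the shunt arm Z3 also runs from the junction to ground. They appear in parallel: Z3 || Z2 = 0 + j8.974 Ω.
Step 4 — Series with input arm Z1: Z_in = Z1 + (Z3 || Z2) = 0 - j9734 Ω = 9734∠-90.0° Ω.
Step 5 — Power factor: PF = cos(φ) = Re(Z)/|Z| = 0/9734 = 0.
Step 6 — Type: Im(Z) = -9734 ⇒ leading (phase φ = -90.0°).

PF = 0 (leading, φ = -90.0°)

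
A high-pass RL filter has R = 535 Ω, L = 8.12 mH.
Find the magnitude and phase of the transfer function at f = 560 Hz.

Step 1 — Angular frequency: ω = 2π·560 = 3519 rad/s.
Step 2 — Transfer function: H(jω) = jωL/(R + jωL).
Step 3 — Numerator jωL = j·28.57; denominator R + jωL = 535 + j28.57.
Step 4 — H = 0.002844 + j0.05325.
Step 5 — Magnitude: |H| = 0.05333 (-25.5 dB); phase: φ = 86.9°.

|H| = 0.05333 (-25.5 dB), φ = 86.9°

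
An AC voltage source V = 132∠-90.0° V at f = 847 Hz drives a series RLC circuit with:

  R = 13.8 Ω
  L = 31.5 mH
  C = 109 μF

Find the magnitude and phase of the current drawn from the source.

Step 1 — Angular frequency: ω = 2π·f = 2π·847 = 5322 rad/s.
Step 2 — Component impedances:
  R: Z = R = 13.8 Ω
  L: Z = jωL = j·5322·0.0315 = 0 + j167.6 Ω
  C: Z = 1/(jωC) = -j/(ω·C) = 0 - j1.724 Ω
Step 3 — Series combination: Z_total = R + L + C = 13.8 + j165.9 Ω = 166.5∠85.2° Ω.
Step 4 — Source phasor: V = 132∠-90.0° V = 0 - j132 V.
Step 5 — Ohm's law: I = V / Z_total = (0 - j132) / (13.8 + j165.9) = -0.7901 - j0.06572 A.
Step 6 — Convert to polar: |I| = 0.7929 A, ∠I = -175.2°.

I = 0.7929∠-175.2° A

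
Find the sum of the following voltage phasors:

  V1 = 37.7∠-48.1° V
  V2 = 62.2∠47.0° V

Step 1 — Convert each phasor to rectangular form:
  V1 = 37.7·(cos(-48.1°) + j·sin(-48.1°)) = 25.18 - j28.06 V
  V2 = 62.2·(cos(47.0°) + j·sin(47.0°)) = 42.42 + j45.49 V
Step 2 — Sum components: V_total = 67.6 + j17.43 V.
Step 3 — Convert to polar: |V_total| = 69.81 V, ∠V_total = 14.5°.

V_total = 69.81∠14.5° V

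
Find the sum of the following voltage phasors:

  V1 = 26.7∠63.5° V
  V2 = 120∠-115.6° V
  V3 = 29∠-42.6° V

Step 1 — Convert each phasor to rectangular form:
  V1 = 26.7·(cos(63.5°) + j·sin(63.5°)) = 11.91 + j23.89 V
  V2 = 120·(cos(-115.6°) + j·sin(-115.6°)) = -51.85 - j108.2 V
  V3 = 29·(cos(-42.6°) + j·sin(-42.6°)) = 21.35 - j19.63 V
Step 2 — Sum components: V_total = -18.59 - j104 V.
Step 3 — Convert to polar: |V_total| = 105.6 V, ∠V_total = -100.1°.

V_total = 105.6∠-100.1° V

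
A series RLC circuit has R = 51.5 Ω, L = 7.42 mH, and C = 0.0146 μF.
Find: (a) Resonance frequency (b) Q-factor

Step 1 — Resonance condition Im(Z)=0 gives ω₀ = 1/√(LC).
Step 2 — ω₀ = 1/√(0.00742·1.46e-08) = 9.608e+04 rad/s.
Step 3 — f₀ = ω₀/(2π) = 1.529e+04 Hz.
Step 4 — Series Q: Q = ω₀L/R = 9.608e+04·0.00742/51.5 = 13.84.

(a) f₀ = 1.529e+04 Hz  (b) Q = 13.84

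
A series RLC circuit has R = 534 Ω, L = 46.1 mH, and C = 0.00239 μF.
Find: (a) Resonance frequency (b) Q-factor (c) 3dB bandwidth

Step 1 — Resonance condition Im(Z)=0 gives ω₀ = 1/√(LC).
Step 2 — ω₀ = 1/√(0.0461·2.39e-09) = 9.527e+04 rad/s.
Step 3 — f₀ = ω₀/(2π) = 1.516e+04 Hz.
Step 4 — Series Q: Q = ω₀L/R = 9.527e+04·0.0461/534 = 8.225.
Step 5 — 3dB bandwidth: Δω = ω₀/Q = 1.158e+04 rad/s; BW = Δω/(2π) = 1844 Hz.

(a) f₀ = 1.516e+04 Hz  (b) Q = 8.225  (c) BW = 1844 Hz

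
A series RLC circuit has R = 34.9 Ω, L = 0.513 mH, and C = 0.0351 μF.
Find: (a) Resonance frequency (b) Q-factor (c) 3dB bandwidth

Step 1 — Resonance: ω₀ = 1/√(LC) = 1/√(0.000513·3.51e-08) = 2.357e+05 rad/s.
Step 2 — f₀ = ω₀/(2π) = 3.751e+04 Hz.
Step 3 — Series Q: Q = ω₀L/R = 2.357e+05·0.000513/34.9 = 3.464.
Step 4 — Bandwidth: Δω = ω₀/Q = 6.803e+04 rad/s; BW = Δω/(2π) = 1.083e+04 Hz.

(a) f₀ = 3.751e+04 Hz  (b) Q = 3.464  (c) BW = 1.083e+04 Hz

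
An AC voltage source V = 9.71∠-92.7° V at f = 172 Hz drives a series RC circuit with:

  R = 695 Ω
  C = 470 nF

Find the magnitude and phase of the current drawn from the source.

Step 1 — Angular frequency: ω = 2π·f = 2π·172 = 1081 rad/s.
Step 2 — Component impedances:
  R: Z = R = 695 Ω
  C: Z = 1/(jωC) = -j/(ω·C) = 0 - j1969 Ω
Step 3 — Series combination: Z_total = R + C = 695 - j1969 Ω = 2088∠-70.6° Ω.
Step 4 — Source phasor: V = 9.71∠-92.7° V = -0.4574 - j9.699 V.
Step 5 — Ohm's law: I = V / Z_total = (-0.4574 - j9.699) / (695 - j1969) = 0.004308 - j0.001753 A.
Step 6 — Convert to polar: |I| = 0.004651 A, ∠I = -22.1°.

I = 0.004651∠-22.1° A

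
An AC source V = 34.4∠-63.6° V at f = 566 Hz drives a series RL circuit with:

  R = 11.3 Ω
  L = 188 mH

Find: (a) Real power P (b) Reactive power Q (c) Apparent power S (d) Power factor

Step 1 — Angular frequency: ω = 2π·f = 2π·566 = 3556 rad/s.
Step 2 — Component impedances:
  R: Z = R = 11.3 Ω
  L: Z = jωL = j·3556·0.188 = 0 + j668.6 Ω
Step 3 — Series combination: Z_total = R + L = 11.3 + j668.6 Ω = 668.7∠89.0° Ω.
Step 4 — Source phasor: V = 34.4∠-63.6° V = 15.3 - j30.81 V.
Step 5 — Current: I = V / Z = -0.04569 - j0.02365 A = 0.05144∠-152.6° A.
Step 6 — Complex power: S = V·I* = 0.02991 + j1.769 VA.
Step 7 — Real power: P = Re(S) = 0.02991 W.
Step 8 — Reactive power: Q = Im(S) = 1.769 VAR.
Step 9 — Apparent power: |S| = 1.77 VA.
Step 10 — Power factor: PF = P/|S| = 0.0169 (lagging).

(a) P = 0.02991 W  (b) Q = 1.769 VAR  (c) S = 1.77 VA  (d) PF = 0.0169 (lagging)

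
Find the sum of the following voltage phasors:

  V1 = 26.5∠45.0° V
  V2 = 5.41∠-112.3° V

Step 1 — Convert each phasor to rectangular form:
  V1 = 26.5·(cos(45.0°) + j·sin(45.0°)) = 18.74 + j18.74 V
  V2 = 5.41·(cos(-112.3°) + j·sin(-112.3°)) = -2.053 - j5.005 V
Step 2 — Sum components: V_total = 16.69 + j13.73 V.
Step 3 — Convert to polar: |V_total| = 21.61 V, ∠V_total = 39.5°.

V_total = 21.61∠39.5° V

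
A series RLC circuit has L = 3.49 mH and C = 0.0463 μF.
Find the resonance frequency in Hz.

Step 1 — Resonance condition Im(Z)=0 gives ω₀ = 1/√(LC).
Step 2 — ω₀ = 1/√(0.00349·4.63e-08) = 7.867e+04 rad/s.
Step 3 — f₀ = ω₀/(2π) = 1.252e+04 Hz.

f₀ = 1.252e+04 Hz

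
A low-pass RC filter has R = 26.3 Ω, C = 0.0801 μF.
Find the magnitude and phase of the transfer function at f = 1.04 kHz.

Step 1 — Angular frequency: ω = 2π·1040 = 6535 rad/s.
Step 2 — Transfer function: H(jω) = 1/(1 + jωRC).
Step 3 — Denominator: 1 + jωRC = 1 + j·6535·26.3·8.01e-08 = 1 + j0.01377.
Step 4 — H = 0.9998 - j0.01376.
Step 5 — Magnitude: |H| = 0.9999 (-0.0 dB); phase: φ = -0.8°.

|H| = 0.9999 (-0.0 dB), φ = -0.8°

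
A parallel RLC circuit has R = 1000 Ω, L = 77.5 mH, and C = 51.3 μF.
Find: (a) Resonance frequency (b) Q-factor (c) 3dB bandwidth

Step 1 — Resonance: ω₀ = 1/√(LC) = 1/√(0.0775·5.13e-05) = 501.5 rad/s.
Step 2 — f₀ = ω₀/(2π) = 79.82 Hz.
Step 3 — Parallel Q: Q = R/(ω₀L) = 1000/(501.5·0.0775) = 25.73.
Step 4 — Bandwidth: Δω = ω₀/Q = 19.49 rad/s; BW = Δω/(2π) = 3.102 Hz.

(a) f₀ = 79.82 Hz  (b) Q = 25.73  (c) BW = 3.102 Hz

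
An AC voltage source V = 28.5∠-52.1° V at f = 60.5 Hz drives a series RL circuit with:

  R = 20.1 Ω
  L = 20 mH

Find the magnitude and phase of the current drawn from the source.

Step 1 — Angular frequency: ω = 2π·f = 2π·60.5 = 380.1 rad/s.
Step 2 — Component impedances:
  R: Z = R = 20.1 Ω
  L: Z = jωL = j·380.1·0.02 = 0 + j7.603 Ω
Step 3 — Series combination: Z_total = R + L = 20.1 + j7.603 Ω = 21.49∠20.7° Ω.
Step 4 — Source phasor: V = 28.5∠-52.1° V = 17.51 - j22.49 V.
Step 5 — Ohm's law: I = V / Z_total = (17.51 - j22.49) / (20.1 + j7.603) = 0.3918 - j1.267 A.
Step 6 — Convert to polar: |I| = 1.326 A, ∠I = -72.8°.

I = 1.326∠-72.8° A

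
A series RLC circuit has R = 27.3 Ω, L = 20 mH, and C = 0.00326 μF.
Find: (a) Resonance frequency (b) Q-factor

Step 1 — Resonance condition Im(Z)=0 gives ω₀ = 1/√(LC).
Step 2 — ω₀ = 1/√(0.02·3.26e-09) = 1.238e+05 rad/s.
Step 3 — f₀ = ω₀/(2π) = 1.971e+04 Hz.
Step 4 — Series Q: Q = ω₀L/R = 1.238e+05·0.02/27.3 = 90.73.

(a) f₀ = 1.971e+04 Hz  (b) Q = 90.73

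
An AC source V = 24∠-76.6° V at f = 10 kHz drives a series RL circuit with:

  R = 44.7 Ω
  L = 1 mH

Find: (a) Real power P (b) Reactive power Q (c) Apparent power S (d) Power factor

Step 1 — Angular frequency: ω = 2π·f = 2π·1e+04 = 6.283e+04 rad/s.
Step 2 — Component impedances:
  R: Z = R = 44.7 Ω
  L: Z = jωL = j·6.283e+04·0.001 = 0 + j62.83 Ω
Step 3 — Series combination: Z_total = R + L = 44.7 + j62.83 Ω = 77.11∠54.6° Ω.
Step 4 — Source phasor: V = 24∠-76.6° V = 5.562 - j23.35 V.
Step 5 — Current: I = V / Z = -0.2049 - j0.2343 A = 0.3112∠-131.2° A.
Step 6 — Complex power: S = V·I* = 4.33 + j6.087 VA.
Step 7 — Real power: P = Re(S) = 4.33 W.
Step 8 — Reactive power: Q = Im(S) = 6.087 VAR.
Step 9 — Apparent power: |S| = 7.47 VA.
Step 10 — Power factor: PF = P/|S| = 0.5797 (lagging).

(a) P = 4.33 W  (b) Q = 6.087 VAR  (c) S = 7.47 VA  (d) PF = 0.5797 (lagging)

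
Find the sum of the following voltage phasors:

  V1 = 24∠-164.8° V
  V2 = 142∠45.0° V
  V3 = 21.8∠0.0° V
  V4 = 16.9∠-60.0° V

Step 1 — Convert each phasor to rectangular form:
  V1 = 24·(cos(-164.8°) + j·sin(-164.8°)) = -23.16 - j6.293 V
  V2 = 142·(cos(45.0°) + j·sin(45.0°)) = 100.4 + j100.4 V
  V3 = 21.8·(cos(0.0°) + j·sin(0.0°)) = 21.8 V
  V4 = 16.9·(cos(-60.0°) + j·sin(-60.0°)) = 8.45 - j14.64 V
Step 2 — Sum components: V_total = 107.5 + j79.48 V.
Step 3 — Convert to polar: |V_total| = 133.7 V, ∠V_total = 36.5°.

V_total = 133.7∠36.5° V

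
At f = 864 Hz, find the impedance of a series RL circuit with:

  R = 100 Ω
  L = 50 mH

Step 1 — Angular frequency: ω = 2π·f = 2π·864 = 5429 rad/s.
Step 2 — Component impedances:
  R: Z = R = 100 Ω
  L: Z = jωL = j·5429·0.05 = 0 + j271.4 Ω
Step 3 — Series combination: Z_total = R + L = 100 + j271.4 Ω = 289.3∠69.8° Ω.

Z = 100 + j271.4 Ω = 289.3∠69.8° Ω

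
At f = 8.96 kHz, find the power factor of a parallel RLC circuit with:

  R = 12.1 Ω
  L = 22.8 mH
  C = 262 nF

Step 1 — Angular frequency: ω = 2π·f = 2π·8960 = 5.63e+04 rad/s.
Step 2 — Component impedances:
  R: Z = R = 12.1 Ω
  L: Z = jωL = j·5.63e+04·0.0228 = 0 + j1284 Ω
  C: Z = 1/(jωC) = -j/(ω·C) = 0 - j67.8 Ω
Step 3 — Parallel combination: 1/Z_total = 1/R + 1/L + 1/C; Z_total = 11.76 - j1.989 Ω = 11.93∠-9.6° Ω.
Step 4 — Power factor: PF = cos(φ) = Re(Z)/|Z| = 11.764/11.931 = 0.986.
Step 5 — Type: Im(Z) = -1.989 ⇒ leading (phase φ = -9.6°).

PF = 0.986 (leading, φ = -9.6°)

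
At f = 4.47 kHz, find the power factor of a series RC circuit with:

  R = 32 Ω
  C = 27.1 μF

Step 1 — Angular frequency: ω = 2π·f = 2π·4470 = 2.809e+04 rad/s.
Step 2 — Component impedances:
  R: Z = R = 32 Ω
  C: Z = 1/(jωC) = -j/(ω·C) = 0 - j1.314 Ω
Step 3 — Series combination: Z_total = R + C = 32 - j1.314 Ω = 32.03∠-2.4° Ω.
Step 4 — Power factor: PF = cos(φ) = Re(Z)/|Z| = 32/32.027 = 0.9992.
Step 5 — Type: Im(Z) = -1.314 ⇒ leading (phase φ = -2.4°).

PF = 0.9992 (leading, φ = -2.4°)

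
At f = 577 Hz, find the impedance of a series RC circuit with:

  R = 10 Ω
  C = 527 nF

Step 1 — Angular frequency: ω = 2π·f = 2π·577 = 3625 rad/s.
Step 2 — Component impedances:
  R: Z = R = 10 Ω
  C: Z = 1/(jωC) = -j/(ω·C) = 0 - j523.4 Ω
Step 3 — Series combination: Z_total = R + C = 10 - j523.4 Ω = 523.5∠-88.9° Ω.

Z = 10 - j523.4 Ω = 523.5∠-88.9° Ω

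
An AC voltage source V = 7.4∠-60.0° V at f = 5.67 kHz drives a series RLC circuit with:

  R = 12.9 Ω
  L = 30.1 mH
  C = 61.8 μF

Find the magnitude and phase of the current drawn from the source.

Step 1 — Angular frequency: ω = 2π·f = 2π·5670 = 3.563e+04 rad/s.
Step 2 — Component impedances:
  R: Z = R = 12.9 Ω
  L: Z = jωL = j·3.563e+04·0.0301 = 0 + j1072 Ω
  C: Z = 1/(jωC) = -j/(ω·C) = 0 - j0.4542 Ω
Step 3 — Series combination: Z_total = R + L + C = 12.9 + j1072 Ω = 1072∠89.3° Ω.
Step 4 — Source phasor: V = 7.4∠-60.0° V = 3.7 - j6.409 V.
Step 5 — Ohm's law: I = V / Z_total = (3.7 - j6.409) / (12.9 + j1072) = -0.005936 - j0.003523 A.
Step 6 — Convert to polar: |I| = 0.006903 A, ∠I = -149.3°.

I = 0.006903∠-149.3° A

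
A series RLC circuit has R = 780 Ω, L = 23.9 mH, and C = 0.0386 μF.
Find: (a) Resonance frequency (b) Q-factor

Step 1 — Resonance condition Im(Z)=0 gives ω₀ = 1/√(LC).
Step 2 — ω₀ = 1/√(0.0239·3.86e-08) = 3.292e+04 rad/s.
Step 3 — f₀ = ω₀/(2π) = 5240 Hz.
Step 4 — Series Q: Q = ω₀L/R = 3.292e+04·0.0239/780 = 1.009.

(a) f₀ = 5240 Hz  (b) Q = 1.009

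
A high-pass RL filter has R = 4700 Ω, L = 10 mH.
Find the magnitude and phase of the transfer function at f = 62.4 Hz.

Step 1 — Angular frequency: ω = 2π·62.4 = 392.1 rad/s.
Step 2 — Transfer function: H(jω) = jωL/(R + jωL).
Step 3 — Numerator jωL = j·3.921; denominator R + jωL = 4700 + j3.921.
Step 4 — H = 6.959e-07 + j0.0008342.
Step 5 — Magnitude: |H| = 0.0008342 (-61.6 dB); phase: φ = 90.0°.

|H| = 0.0008342 (-61.6 dB), φ = 90.0°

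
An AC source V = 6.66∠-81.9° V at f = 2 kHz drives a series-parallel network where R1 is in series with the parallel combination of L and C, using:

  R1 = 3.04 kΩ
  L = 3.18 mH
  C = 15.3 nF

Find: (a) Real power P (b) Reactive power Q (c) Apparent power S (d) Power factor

Step 1 — Angular frequency: ω = 2π·f = 2π·2000 = 1.257e+04 rad/s.
Step 2 — Component impedances:
  R1: Z = R = 3040 Ω
  L: Z = jωL = j·1.257e+04·0.00318 = 0 + j39.96 Ω
  C: Z = 1/(jωC) = -j/(ω·C) = 0 - j5201 Ω
Step 3 — Parallel branch: L || C = 1/(1/L + 1/C) = 0 + j40.27 Ω.
Step 4 — Series with R1: Z_total = R1 + (L || C) = 3040 + j40.27 Ω = 3040∠0.8° Ω.
Step 5 — Source phasor: V = 6.66∠-81.9° V = 0.9384 - j6.594 V.
Step 6 — Current: I = V / Z = 0.0002799 - j0.002173 A = 0.002191∠-82.7° A.
Step 7 — Complex power: S = V·I* = 0.01459 + j0.0001932 VA.
Step 8 — Real power: P = Re(S) = 0.01459 W.
Step 9 — Reactive power: Q = Im(S) = 0.0001932 VAR.
Step 10 — Apparent power: |S| = 0.01459 VA.
Step 11 — Power factor: PF = P/|S| = 0.9999 (lagging).

(a) P = 0.01459 W  (b) Q = 0.0001932 VAR  (c) S = 0.01459 VA  (d) PF = 0.9999 (lagging)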